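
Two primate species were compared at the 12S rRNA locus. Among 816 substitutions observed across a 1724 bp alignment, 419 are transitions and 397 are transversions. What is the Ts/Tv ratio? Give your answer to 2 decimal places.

1.06

R = 419/397 = 1.055415… ≈ 1.06 (to 2 d.p.).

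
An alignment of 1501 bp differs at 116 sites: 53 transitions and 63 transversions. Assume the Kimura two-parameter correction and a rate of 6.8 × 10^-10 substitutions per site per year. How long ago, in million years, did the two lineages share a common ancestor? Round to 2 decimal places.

60.03

P = 53/1501 ≈ 0.03531 and Q = 63/1501 ≈ 0.041972.
Under the Kimura two-parameter model, d = −½ ln(1 − 2P − Q) − ¼ ln(1 − 2Q).
1 − 2P − Q = 0.887408, giving −½ ln(0.887408) = 0.059725.
1 − 2Q = 0.916056, giving −¼ ln(0.916056) = 0.021919.
d = 0.059725 + 0.021919 = 0.081644.
Under a molecular clock d = 2μt, so t = d/(2μ) = 0.081644 / (2 × 6.8 × 10^-10) = 60.03 million years.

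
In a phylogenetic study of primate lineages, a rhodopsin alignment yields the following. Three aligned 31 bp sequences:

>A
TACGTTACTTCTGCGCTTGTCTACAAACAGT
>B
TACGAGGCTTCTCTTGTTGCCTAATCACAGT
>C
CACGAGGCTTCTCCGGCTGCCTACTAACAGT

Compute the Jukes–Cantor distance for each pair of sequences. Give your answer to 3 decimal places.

A–B: 11/31 sites differ → p ≈ 0.354839, d = −0.75 ln(1 − 0.473119) = 0.480585 ≈ 0.481.
A–C: 9/31 sites differ → p ≈ 0.290323, d = −0.75 ln(1 − 0.387097) = 0.367161 ≈ 0.367.
B–C: 6/31 sites differ → p ≈ 0.193548, d = −0.75 ln(1 − 0.258064) = 0.223869 ≈ 0.224.

d(A,B) = 0.481, d(A,C) = 0.367, d(B,C) = 0.224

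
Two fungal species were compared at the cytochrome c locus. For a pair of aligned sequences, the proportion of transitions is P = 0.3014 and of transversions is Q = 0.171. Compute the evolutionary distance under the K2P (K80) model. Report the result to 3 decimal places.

0.848

Under the Kimura two-parameter model, d = −½ ln(1 − 2P − Q) − ¼ ln(1 − 2Q).
1 − 2P − Q = 0.2262, giving −½ ln(0.2262) = 0.743168.
1 − 2Q = 0.658, giving −¼ ln(0.658) = 0.104638.
d = 0.743168 + 0.104638 = 0.847806.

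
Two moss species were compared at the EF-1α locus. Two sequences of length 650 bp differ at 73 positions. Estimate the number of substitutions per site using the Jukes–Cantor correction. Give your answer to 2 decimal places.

0.12

p = 73/650 ≈ 0.112308.
d = −(3/4) ln(1 − 4p/3) = −0.75 ln(1 − 0.149744) = −0.75 ln(0.850256)
  = −0.75 × (-0.162218) = 0.121664 substitutions/site.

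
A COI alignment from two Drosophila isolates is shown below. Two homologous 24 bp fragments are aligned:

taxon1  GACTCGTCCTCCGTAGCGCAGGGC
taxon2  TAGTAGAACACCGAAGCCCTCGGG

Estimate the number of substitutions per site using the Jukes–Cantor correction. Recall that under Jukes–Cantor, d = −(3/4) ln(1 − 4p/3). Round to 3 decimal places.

The sequences differ at 11 of 24 sites, so p = 11/24 ≈ 0.458333.
d = −(3/4) ln(1 − 4p/3) = −0.75 ln(1 − 0.611111) = −0.75 ln(0.388889)
  = −0.75 × (-0.944461) = 0.708346 substitutions/site.

0.708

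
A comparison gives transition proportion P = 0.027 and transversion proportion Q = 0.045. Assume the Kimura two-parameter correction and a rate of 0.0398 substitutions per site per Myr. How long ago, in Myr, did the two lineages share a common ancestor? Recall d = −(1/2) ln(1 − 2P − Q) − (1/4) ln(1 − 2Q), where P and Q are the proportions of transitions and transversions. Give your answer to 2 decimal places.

0.95

Under the Kimura two-parameter model, d = −½ ln(1 − 2P − Q) − ¼ ln(1 − 2Q).
1 − 2P − Q = 0.901, giving −½ ln(0.901) = 0.052125.
1 − 2Q = 0.91, giving −¼ ln(0.91) = 0.023578.
d = 0.052125 + 0.023578 = 0.075703.
Under a molecular clock d = 2μt, so t = d/(2μ) = 0.075703 / (2 × 0.0398) = 0.95 Myr.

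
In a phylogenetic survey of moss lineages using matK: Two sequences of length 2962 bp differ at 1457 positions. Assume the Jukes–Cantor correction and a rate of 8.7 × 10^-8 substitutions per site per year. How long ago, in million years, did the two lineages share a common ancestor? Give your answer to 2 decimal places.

4.60

p = 1457/2962 ≈ 0.491897.
d = −(3/4) ln(1 − 4p/3) = −0.75 ln(1 − 0.655863) = −0.75 ln(0.344137)
  = −0.75 × (-1.066715) = 0.800036 substitutions/site.
Under a molecular clock d = 2μt, so t = d/(2μ) = 0.800036 / (2 × 8.7 × 10^-8) = 4.60 million years.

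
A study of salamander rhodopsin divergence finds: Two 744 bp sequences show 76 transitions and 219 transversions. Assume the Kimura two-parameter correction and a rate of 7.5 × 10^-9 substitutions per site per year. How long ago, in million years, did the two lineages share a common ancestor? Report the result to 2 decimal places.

37.82

P = 76/744 ≈ 0.102151 and Q = 219/744 ≈ 0.294355.
Under the Kimura two-parameter model, d = −½ ln(1 − 2P − Q) − ¼ ln(1 − 2Q).
1 − 2P − Q = 0.501343, giving −½ ln(0.501343) = 0.345232.
1 − 2Q = 0.41129, giving −¼ ln(0.41129) = 0.222114.
d = 0.345232 + 0.222114 = 0.567346.
Under a molecular clock d = 2μt, so t = d/(2μ) = 0.567346 / (2 × 7.5 × 10^-9) = 37.82 million years.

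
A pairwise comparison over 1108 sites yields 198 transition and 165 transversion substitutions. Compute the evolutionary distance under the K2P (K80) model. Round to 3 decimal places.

0.441

P = 198/1108 ≈ 0.1787 and Q = 165/1108 ≈ 0.148917.
Under the Kimura two-parameter model, d = −½ ln(1 − 2P − Q) − ¼ ln(1 − 2Q).
1 − 2P − Q = 0.493683, giving −½ ln(0.493683) = 0.352931.
1 − 2Q = 0.702166, giving −¼ ln(0.702166) = 0.088396.
d = 0.352931 + 0.088396 = 0.441327.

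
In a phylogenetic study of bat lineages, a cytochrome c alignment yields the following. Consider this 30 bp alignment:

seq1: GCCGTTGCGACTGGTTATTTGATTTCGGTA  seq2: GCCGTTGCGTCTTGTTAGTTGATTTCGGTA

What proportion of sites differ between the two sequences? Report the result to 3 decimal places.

0.100

The sequences differ at 3 of 30 positions (sites 10, 13, 18).
p = 3/30 = 0.100.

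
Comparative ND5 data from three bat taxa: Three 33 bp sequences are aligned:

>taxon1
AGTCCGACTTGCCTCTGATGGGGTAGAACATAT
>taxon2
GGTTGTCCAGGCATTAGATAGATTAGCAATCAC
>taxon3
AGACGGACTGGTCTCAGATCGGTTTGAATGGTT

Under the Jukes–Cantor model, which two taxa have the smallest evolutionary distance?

taxon1–taxon2: 18/33 differ, p = 0.545, d = 0.974.
taxon1–taxon3: 12/33 differ, p = 0.364, d = 0.497.
taxon2–taxon3: 18/33 differ, p = 0.545, d = 0.974.
The smallest distance is between taxon1 and taxon3.

taxon1 and taxon3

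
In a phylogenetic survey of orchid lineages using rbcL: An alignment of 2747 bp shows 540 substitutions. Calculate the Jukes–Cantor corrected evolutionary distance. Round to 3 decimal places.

p = 540/2747 ≈ 0.196578.
d = −(3/4) ln(1 − 4p/3) = −0.75 ln(1 − 0.262104) = −0.75 ln(0.737896)
  = −0.75 × (-0.303952) = 0.227964 substitutions/site.

0.228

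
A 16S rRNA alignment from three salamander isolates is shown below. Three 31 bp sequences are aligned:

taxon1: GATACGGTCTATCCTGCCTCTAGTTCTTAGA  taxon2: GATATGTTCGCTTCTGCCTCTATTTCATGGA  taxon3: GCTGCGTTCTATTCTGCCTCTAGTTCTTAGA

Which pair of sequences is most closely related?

taxon1–taxon2: 8/31 differ, p = 0.258, d = 0.316.
taxon1–taxon3: 4/31 differ, p = 0.129, d = 0.142.
taxon2–taxon3: 8/31 differ, p = 0.258, d = 0.316.
The smallest distance is between taxon1 and taxon3.

taxon1 and taxon3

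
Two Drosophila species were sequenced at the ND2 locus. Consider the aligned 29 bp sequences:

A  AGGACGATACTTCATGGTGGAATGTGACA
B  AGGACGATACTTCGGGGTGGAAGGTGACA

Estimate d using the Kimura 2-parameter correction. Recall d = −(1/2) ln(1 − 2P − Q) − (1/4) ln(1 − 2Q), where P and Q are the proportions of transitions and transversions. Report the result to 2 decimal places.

0.11

Of 29 sites, 1 differences are transitions and 2 are transversions, so P = 1/29 ≈ 0.034483 and Q = 2/29 ≈ 0.068966.
Under the Kimura two-parameter model, d = −½ ln(1 − 2P − Q) − ¼ ln(1 − 2Q).
1 − 2P − Q = 0.862068, giving −½ ln(0.862068) = 0.074211.
1 − 2Q = 0.862068, giving −¼ ln(0.862068) = 0.037105.
d = 0.074211 + 0.037105 = 0.111316.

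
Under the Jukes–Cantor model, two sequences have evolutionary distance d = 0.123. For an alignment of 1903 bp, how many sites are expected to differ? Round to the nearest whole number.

Invert JC69: p = (3/4)(1 − e^(−4d/3)) = 0.75 × (1 − e^(-0.164)) = 0.75 × (1 − 0.848742) = 0.113444.
Expected differing sites = pL ≈ 0.113444 × 1903 = 215.883932 ≈ 216.

216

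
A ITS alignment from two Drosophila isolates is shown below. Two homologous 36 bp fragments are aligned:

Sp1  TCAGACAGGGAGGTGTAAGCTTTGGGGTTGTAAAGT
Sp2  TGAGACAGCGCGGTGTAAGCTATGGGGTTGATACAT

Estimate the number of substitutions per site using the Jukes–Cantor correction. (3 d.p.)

0.264

The sequences differ at 8 of 36 sites (2, 9, 11, 22, 31, 32, 34, 35), so p = 8/36 ≈ 0.222222.
d = −(3/4) ln(1 − 4p/3) = −0.75 ln(1 − 0.296296) = −0.75 ln(0.703704)
  = −0.75 × (-0.351397) = 0.263548 substitutions/site.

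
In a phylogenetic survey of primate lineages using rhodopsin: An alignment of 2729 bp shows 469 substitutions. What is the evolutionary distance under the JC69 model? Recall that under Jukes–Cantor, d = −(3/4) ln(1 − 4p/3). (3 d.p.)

0.195

p = 469/2729 ≈ 0.171858.
d = −(3/4) ln(1 − 4p/3) = −0.75 ln(1 − 0.229144) = −0.75 ln(0.770856)
  = −0.75 × (-0.260254) = 0.195191 substitutions/site.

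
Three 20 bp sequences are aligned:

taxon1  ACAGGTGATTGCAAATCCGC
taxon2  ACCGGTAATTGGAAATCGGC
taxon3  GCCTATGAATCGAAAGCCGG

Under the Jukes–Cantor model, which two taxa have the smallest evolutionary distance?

taxon1–taxon2: 4/20 differ, p = 0.200, d = 0.233.
taxon1–taxon3: 9/20 differ, p = 0.450, d = 0.687.
taxon2–taxon3: 9/20 differ, p = 0.450, d = 0.687.
The smallest distance is between taxon1 and taxon2.

taxon1 and taxon2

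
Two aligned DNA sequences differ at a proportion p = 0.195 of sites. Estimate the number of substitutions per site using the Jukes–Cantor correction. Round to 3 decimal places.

d = −(3/4) ln(1 − 4p/3) = −0.75 ln(1 − 0.26) = −0.75 ln(0.74)
  = −0.75 × (-0.301105) = 0.225829 substitutions/site.

0.226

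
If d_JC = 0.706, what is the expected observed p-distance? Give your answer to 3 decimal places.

0.457

p = (3/4)(1 − e^(−4d/3)) = 0.75 × (1 − e^(-0.941333)) = 0.75 × (1 − 0.390107) = 0.457420.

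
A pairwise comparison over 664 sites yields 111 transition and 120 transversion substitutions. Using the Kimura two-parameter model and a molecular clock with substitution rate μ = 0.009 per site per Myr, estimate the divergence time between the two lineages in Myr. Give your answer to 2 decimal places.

26.33

P = 111/664 ≈ 0.167169 and Q = 120/664 ≈ 0.180723.
Under the Kimura two-parameter model, d = −½ ln(1 − 2P − Q) − ¼ ln(1 − 2Q).
1 − 2P − Q = 0.484939, giving −½ ln(0.484939) = 0.361866.
1 − 2Q = 0.638554, giving −¼ ln(0.638554) = 0.112137.
d = 0.361866 + 0.112137 = 0.474003.
Under a molecular clock d = 2μt, so t = d/(2μ) = 0.474003 / (2 × 0.009) = 26.33 Myr.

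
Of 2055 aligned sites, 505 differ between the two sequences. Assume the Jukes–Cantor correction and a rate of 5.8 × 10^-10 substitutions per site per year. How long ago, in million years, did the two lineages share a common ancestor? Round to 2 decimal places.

256.67

p = 505/2055 ≈ 0.245742.
d = −(3/4) ln(1 − 4p/3) = −0.75 ln(1 − 0.327656) = −0.75 ln(0.672344)
  = −0.75 × (-0.396985) = 0.297739 substitutions/site.
Under a molecular clock d = 2μt, so t = d/(2μ) = 0.297739 / (2 × 5.8 × 10^-10) = 256.67 million years.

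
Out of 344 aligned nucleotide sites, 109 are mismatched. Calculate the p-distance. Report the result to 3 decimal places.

0.317

p = 109/344 = 0.316860… ≈ 0.317 (to 3 d.p.).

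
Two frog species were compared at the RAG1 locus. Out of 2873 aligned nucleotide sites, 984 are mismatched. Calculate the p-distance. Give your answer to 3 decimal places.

p = 984/2873 = 0.342499… ≈ 0.342 (to 3 d.p.).

0.342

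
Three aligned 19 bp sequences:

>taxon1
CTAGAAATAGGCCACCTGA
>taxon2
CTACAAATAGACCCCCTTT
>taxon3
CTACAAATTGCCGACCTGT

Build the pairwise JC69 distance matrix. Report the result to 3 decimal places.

d(taxon1,taxon2) = 0.324, d(taxon1,taxon3) = 0.324, d(taxon2,taxon3) = 0.324

taxon1–taxon2: 5/19 sites differ → p ≈ 0.263158, d = −0.75 ln(1 − 0.350877) = 0.324100 ≈ 0.324.
taxon1–taxon3: 5/19 sites differ → p ≈ 0.263158, d = −0.75 ln(1 − 0.350877) = 0.324100 ≈ 0.324.
taxon2–taxon3: 5/19 sites differ → p ≈ 0.263158, d = −0.75 ln(1 − 0.350877) = 0.324100 ≈ 0.324.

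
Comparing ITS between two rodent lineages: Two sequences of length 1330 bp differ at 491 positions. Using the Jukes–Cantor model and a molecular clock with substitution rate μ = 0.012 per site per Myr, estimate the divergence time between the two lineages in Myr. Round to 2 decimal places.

p = 491/1330 ≈ 0.369173.
d = −(3/4) ln(1 − 4p/3) = −0.75 ln(1 − 0.492231) = −0.75 ln(0.507769)
  = −0.75 × (-0.677729) = 0.508297 substitutions/site.
Under a molecular clock d = 2μt, so t = d/(2μ) = 0.508297 / (2 × 0.012) = 21.18 Myr.

21.18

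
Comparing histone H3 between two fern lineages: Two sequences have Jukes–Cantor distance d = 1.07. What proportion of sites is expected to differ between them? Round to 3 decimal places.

0.570

p = (3/4)(1 − e^(−4d/3)) = 0.75 × (1 − e^(-1.426667)) = 0.75 × (1 − 0.240108) = 0.569919.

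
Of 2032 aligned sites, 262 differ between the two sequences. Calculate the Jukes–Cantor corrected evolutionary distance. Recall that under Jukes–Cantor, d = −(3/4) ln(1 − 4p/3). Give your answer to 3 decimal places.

0.141

p = 262/2032 ≈ 0.128937.
d = −(3/4) ln(1 − 4p/3) = −0.75 ln(1 − 0.171916) = −0.75 ln(0.828084)
  = −0.75 × (-0.188641) = 0.141481 substitutions/site.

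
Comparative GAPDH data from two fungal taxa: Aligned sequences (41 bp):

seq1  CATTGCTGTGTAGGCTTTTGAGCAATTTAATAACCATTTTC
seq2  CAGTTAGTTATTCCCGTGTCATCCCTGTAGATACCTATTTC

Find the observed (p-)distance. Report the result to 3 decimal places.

0.512

The sequences differ at 21 of 41 positions.
p = 21/41 = 0.512195… ≈ 0.512 (to 3 d.p.).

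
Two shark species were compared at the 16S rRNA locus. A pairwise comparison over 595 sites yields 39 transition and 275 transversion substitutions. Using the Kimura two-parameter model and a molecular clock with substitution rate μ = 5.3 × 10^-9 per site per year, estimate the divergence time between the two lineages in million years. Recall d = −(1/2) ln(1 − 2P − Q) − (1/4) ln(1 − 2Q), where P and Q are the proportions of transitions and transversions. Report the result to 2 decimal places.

103.33

P = 39/595 ≈ 0.065546 and Q = 275/595 ≈ 0.462185.
Under the Kimura two-parameter model, d = −½ ln(1 − 2P − Q) − ¼ ln(1 − 2Q).
1 − 2P − Q = 0.406723, giving −½ ln(0.406723) = 0.449811.
1 − 2Q = 0.07563, giving −¼ ln(0.07563) = 0.645476.
d = 0.449811 + 0.645476 = 1.095287.
Under a molecular clock d = 2μt, so t = d/(2μ) = 1.095287 / (2 × 5.3 × 10^-9) = 103.33 million years.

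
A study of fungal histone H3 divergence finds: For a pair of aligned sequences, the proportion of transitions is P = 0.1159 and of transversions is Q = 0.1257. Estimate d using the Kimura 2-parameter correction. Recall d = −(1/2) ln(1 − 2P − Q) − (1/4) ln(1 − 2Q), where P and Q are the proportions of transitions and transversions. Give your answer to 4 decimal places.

Under the Kimura two-parameter model, d = −½ ln(1 − 2P − Q) − ¼ ln(1 − 2Q).
1 − 2P − Q = 0.6425, giving −½ ln(0.6425) = 0.221194.
1 − 2Q = 0.7486, giving −¼ ln(0.7486) = 0.072388.
d = 0.221194 + 0.072388 = 0.293582.

0.2936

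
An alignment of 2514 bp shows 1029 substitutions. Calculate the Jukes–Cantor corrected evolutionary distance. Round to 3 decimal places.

0.592

p = 1029/2514 ≈ 0.409308.
d = −(3/4) ln(1 − 4p/3) = −0.75 ln(1 − 0.545744) = −0.75 ln(0.454256)
  = −0.75 × (-0.789094) = 0.591821 substitutions/site.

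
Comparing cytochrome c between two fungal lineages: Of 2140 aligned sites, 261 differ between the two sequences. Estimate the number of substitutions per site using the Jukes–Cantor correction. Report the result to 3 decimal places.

p = 261/2140 ≈ 0.121963.
d = −(3/4) ln(1 − 4p/3) = −0.75 ln(1 − 0.162617) = −0.75 ln(0.837383)
  = −0.75 × (-0.177474) = 0.133106 substitutions/site.

0.133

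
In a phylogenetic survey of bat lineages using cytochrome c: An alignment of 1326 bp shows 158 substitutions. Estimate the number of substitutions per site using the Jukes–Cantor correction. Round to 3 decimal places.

0.130

p = 158/1326 ≈ 0.119155.
d = −(3/4) ln(1 − 4p/3) = −0.75 ln(1 − 0.158873) = −0.75 ln(0.841127)
  = −0.75 × (-0.173013) = 0.129760 substitutions/site.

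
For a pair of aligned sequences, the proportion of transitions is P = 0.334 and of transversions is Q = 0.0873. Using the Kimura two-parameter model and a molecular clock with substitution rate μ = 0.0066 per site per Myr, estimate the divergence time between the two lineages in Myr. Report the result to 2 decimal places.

Under the Kimura two-parameter model, d = −½ ln(1 − 2P − Q) − ¼ ln(1 − 2Q).
1 − 2P − Q = 0.2447, giving −½ ln(0.2447) = 0.703861.
1 − 2Q = 0.8254, giving −¼ ln(0.8254) = 0.047972.
d = 0.703861 + 0.047972 = 0.751833.
Under a molecular clock d = 2μt, so t = d/(2μ) = 0.751833 / (2 × 0.0066) = 56.96 Myr.

56.96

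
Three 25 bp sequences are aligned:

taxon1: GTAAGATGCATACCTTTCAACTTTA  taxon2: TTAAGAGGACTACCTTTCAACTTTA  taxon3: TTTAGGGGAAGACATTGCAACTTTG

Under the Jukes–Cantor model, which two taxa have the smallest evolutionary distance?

taxon1 and taxon2

taxon1–taxon2: 4/25 differ, p = 0.160, d = 0.180.
taxon1–taxon3: 9/25 differ, p = 0.360, d = 0.490.
taxon2–taxon3: 7/25 differ, p = 0.280, d = 0.351.
The smallest distance is between taxon1 and taxon2.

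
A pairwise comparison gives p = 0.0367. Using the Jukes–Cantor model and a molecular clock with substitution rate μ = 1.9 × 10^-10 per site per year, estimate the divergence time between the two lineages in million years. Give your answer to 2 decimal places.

d = −(3/4) ln(1 − 4p/3) = −0.75 ln(1 − 0.048933) = −0.75 ln(0.951067)
  = −0.75 × (-0.050171) = 0.037628 substitutions/site.
Under a molecular clock d = 2μt, so t = d/(2μ) = 0.037628 / (2 × 1.9 × 10^-10) = 99.02 million years.

99.02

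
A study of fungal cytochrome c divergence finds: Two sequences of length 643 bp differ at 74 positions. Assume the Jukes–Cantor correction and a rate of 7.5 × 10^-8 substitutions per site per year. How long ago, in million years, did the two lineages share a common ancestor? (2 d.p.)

0.83

p = 74/643 ≈ 0.115086.
d = −(3/4) ln(1 − 4p/3) = −0.75 ln(1 − 0.153448) = −0.75 ln(0.846552)
  = −0.75 × (-0.166584) = 0.124938 substitutions/site.
Under a molecular clock d = 2μt, so t = d/(2μ) = 0.124938 / (2 × 7.5 × 10^-8) = 0.83 million years.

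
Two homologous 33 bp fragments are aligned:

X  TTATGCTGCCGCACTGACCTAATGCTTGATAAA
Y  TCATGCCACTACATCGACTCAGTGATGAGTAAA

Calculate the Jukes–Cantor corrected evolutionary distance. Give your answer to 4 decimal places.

The sequences differ at 14 of 33 sites, so p = 14/33 ≈ 0.424242.
d = −(3/4) ln(1 − 4p/3) = −0.75 ln(1 − 0.565656) = −0.75 ln(0.434344)
  = −0.75 × (-0.833918) = 0.625439 substitutions/site.

0.6254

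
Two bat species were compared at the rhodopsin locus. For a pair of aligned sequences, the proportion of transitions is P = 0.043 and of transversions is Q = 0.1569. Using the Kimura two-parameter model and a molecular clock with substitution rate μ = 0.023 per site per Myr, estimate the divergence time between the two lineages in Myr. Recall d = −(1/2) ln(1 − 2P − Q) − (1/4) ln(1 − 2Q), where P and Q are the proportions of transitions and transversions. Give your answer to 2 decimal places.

Under the Kimura two-parameter model, d = −½ ln(1 − 2P − Q) − ¼ ln(1 − 2Q).
1 − 2P − Q = 0.7571, giving −½ ln(0.7571) = 0.139130.
1 − 2Q = 0.6862, giving −¼ ln(0.6862) = 0.094147.
d = 0.139130 + 0.094147 = 0.233277.
Under a molecular clock d = 2μt, so t = d/(2μ) = 0.233277 / (2 × 0.023) = 5.07 Myr.

5.07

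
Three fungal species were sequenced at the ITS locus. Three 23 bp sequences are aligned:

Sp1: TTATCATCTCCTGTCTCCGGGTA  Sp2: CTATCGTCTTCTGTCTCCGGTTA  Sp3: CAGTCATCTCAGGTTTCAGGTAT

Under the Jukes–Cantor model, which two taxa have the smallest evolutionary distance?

Sp1–Sp2: 4/23 differ, p = 0.174, d = 0.198.
Sp1–Sp3: 10/23 differ, p = 0.435, d = 0.650.
Sp2–Sp3: 10/23 differ, p = 0.435, d = 0.650.
The smallest distance is between Sp1 and Sp2.

Sp1 and Sp2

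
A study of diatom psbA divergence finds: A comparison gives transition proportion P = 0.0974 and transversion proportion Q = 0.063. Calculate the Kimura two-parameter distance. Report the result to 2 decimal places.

0.18

Under the Kimura two-parameter model, d = −½ ln(1 − 2P − Q) − ¼ ln(1 − 2Q).
1 − 2P − Q = 0.7422, giving −½ ln(0.7422) = 0.149068.
1 − 2Q = 0.874, giving −¼ ln(0.874) = 0.033669.
d = 0.149068 + 0.033669 = 0.182737.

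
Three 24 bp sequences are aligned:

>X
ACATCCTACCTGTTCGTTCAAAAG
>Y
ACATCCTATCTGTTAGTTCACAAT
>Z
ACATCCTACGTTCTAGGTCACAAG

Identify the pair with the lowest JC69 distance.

X and Y

X–Y: 4/24 differ, p = 0.167, d = 0.188.
X–Z: 6/24 differ, p = 0.250, d = 0.304.
Y–Z: 6/24 differ, p = 0.250, d = 0.304.
The smallest distance is between X and Y.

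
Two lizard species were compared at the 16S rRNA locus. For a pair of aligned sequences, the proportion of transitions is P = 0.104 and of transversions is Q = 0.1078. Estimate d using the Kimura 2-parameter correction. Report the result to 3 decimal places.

0.250

Under the Kimura two-parameter model, d = −½ ln(1 − 2P − Q) − ¼ ln(1 − 2Q).
1 − 2P − Q = 0.6842, giving −½ ln(0.6842) = 0.189753.
1 − 2Q = 0.7844, giving −¼ ln(0.7844) = 0.060709.
d = 0.189753 + 0.060709 = 0.250462.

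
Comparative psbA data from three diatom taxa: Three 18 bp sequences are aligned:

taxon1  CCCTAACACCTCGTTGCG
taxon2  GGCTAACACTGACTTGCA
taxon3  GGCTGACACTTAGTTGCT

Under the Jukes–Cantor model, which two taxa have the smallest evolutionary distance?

taxon1–taxon2: 7/18 differ, p = 0.389, d = 0.548.
taxon1–taxon3: 6/18 differ, p = 0.333, d = 0.441.
taxon2–taxon3: 4/18 differ, p = 0.222, d = 0.264.
The smallest distance is between taxon2 and taxon3.

taxon2 and taxon3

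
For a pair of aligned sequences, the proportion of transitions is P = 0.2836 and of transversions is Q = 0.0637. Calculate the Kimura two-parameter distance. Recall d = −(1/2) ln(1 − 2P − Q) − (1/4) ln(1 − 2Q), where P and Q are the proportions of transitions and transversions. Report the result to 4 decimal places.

0.5324

Under the Kimura two-parameter model, d = −½ ln(1 − 2P − Q) − ¼ ln(1 − 2Q).
1 − 2P − Q = 0.3691, giving −½ ln(0.3691) = 0.498344.
1 − 2Q = 0.8726, giving −¼ ln(0.8726) = 0.034070.
d = 0.498344 + 0.034070 = 0.532414.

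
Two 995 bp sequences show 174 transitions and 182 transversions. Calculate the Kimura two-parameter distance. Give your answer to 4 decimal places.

P = 174/995 ≈ 0.174874 and Q = 182/995 ≈ 0.182915.
Under the Kimura two-parameter model, d = −½ ln(1 − 2P − Q) − ¼ ln(1 − 2Q).
1 − 2P − Q = 0.467337, giving −½ ln(0.467337) = 0.380352.
1 − 2Q = 0.63417, giving −¼ ln(0.63417) = 0.113860.
d = 0.380352 + 0.113860 = 0.494212.

0.4942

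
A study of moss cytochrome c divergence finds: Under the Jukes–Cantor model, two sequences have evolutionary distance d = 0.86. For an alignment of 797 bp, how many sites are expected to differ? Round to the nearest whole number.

Invert JC69: p = (3/4)(1 − e^(−4d/3)) = 0.75 × (1 − e^(-1.146667)) = 0.75 × (1 − 0.317694) = 0.511730.
Expected differing sites = pL ≈ 0.511730 × 797 = 407.84881 ≈ 408.

408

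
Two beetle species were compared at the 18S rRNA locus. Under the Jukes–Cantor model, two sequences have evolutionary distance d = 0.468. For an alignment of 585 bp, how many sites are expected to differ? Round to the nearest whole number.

Invert JC69: p = (3/4)(1 − e^(−4d/3)) = 0.75 × (1 − e^(-0.624)) = 0.75 × (1 − 0.535797) = 0.348152.
Expected differing sites = pL ≈ 0.348152 × 585 = 203.66892 ≈ 204.

204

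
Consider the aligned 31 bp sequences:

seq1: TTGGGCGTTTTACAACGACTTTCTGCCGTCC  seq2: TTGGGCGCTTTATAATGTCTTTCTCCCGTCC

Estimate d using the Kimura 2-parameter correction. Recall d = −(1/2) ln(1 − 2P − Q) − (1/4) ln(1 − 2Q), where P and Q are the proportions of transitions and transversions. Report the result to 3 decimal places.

0.184

Of 31 sites, 3 differences are transitions and 2 are transversions, so P = 3/31 ≈ 0.096774 and Q = 2/31 ≈ 0.064516.
Under the Kimura two-parameter model, d = −½ ln(1 − 2P − Q) − ¼ ln(1 − 2Q).
1 − 2P − Q = 0.741936, giving −½ ln(0.741936) = 0.149246.
1 − 2Q = 0.870968, giving −¼ ln(0.870968) = 0.034538.
d = 0.149246 + 0.034538 = 0.183784.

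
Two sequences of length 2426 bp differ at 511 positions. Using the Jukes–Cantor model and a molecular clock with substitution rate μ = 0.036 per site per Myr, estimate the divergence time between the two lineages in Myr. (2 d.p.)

p = 511/2426 ≈ 0.210635.
d = −(3/4) ln(1 − 4p/3) = −0.75 ln(1 − 0.280847) = −0.75 ln(0.719153)
  = −0.75 × (-0.329681) = 0.247261 substitutions/site.
Under a molecular clock d = 2μt, so t = d/(2μ) = 0.247261 / (2 × 0.036) = 3.43 Myr.

3.43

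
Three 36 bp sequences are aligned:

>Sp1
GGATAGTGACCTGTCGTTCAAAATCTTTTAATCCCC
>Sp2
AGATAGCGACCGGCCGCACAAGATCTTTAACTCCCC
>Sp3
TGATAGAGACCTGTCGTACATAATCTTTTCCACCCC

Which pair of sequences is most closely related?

Sp1–Sp2: 9/36 differ, p = 0.250, d = 0.304.
Sp1–Sp3: 7/36 differ, p = 0.194, d = 0.225.
Sp2–Sp3: 10/36 differ, p = 0.278, d = 0.347.
The smallest distance is between Sp1 and Sp3.

Sp1 and Sp3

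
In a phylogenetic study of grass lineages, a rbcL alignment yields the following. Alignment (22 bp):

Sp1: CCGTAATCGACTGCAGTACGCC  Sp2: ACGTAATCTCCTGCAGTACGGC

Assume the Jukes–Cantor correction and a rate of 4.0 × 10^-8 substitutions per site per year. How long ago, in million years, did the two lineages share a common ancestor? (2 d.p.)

The sequences differ at 4 of 22 sites (1, 9, 10, 21), so p = 4/22 ≈ 0.181818.
d = −(3/4) ln(1 − 4p/3) = −0.75 ln(1 − 0.242424) = −0.75 ln(0.757576)
  = −0.75 × (-0.277631) = 0.208223 substitutions/site.
Under a molecular clock d = 2μt, so t = d/(2μ) = 0.208223 / (2 × 4.0 × 10^-8) = 2.60 million years.

2.60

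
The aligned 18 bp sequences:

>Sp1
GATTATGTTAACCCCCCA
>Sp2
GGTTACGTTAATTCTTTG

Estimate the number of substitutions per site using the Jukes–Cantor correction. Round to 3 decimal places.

0.673

The sequences differ at 8 of 18 sites (2, 6, 12, 13, 15, 16, 17, 18), so p = 8/18 ≈ 0.444444.
d = −(3/4) ln(1 − 4p/3) = −0.75 ln(1 − 0.592592) = −0.75 ln(0.407408)
  = −0.75 × (-0.897940) = 0.673455 substitutions/site.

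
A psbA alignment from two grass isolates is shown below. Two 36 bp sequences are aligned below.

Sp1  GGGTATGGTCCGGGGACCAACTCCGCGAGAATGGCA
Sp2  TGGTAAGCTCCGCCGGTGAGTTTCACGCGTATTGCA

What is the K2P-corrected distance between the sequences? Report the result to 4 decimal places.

0.6110

Of 36 sites, 6 differences are transitions and 9 are transversions, so P = 6/36 ≈ 0.166667 and Q = 9/36 = 0.25.
Under the Kimura two-parameter model, d = −½ ln(1 − 2P − Q) − ¼ ln(1 − 2Q).
1 − 2P − Q = 0.416666, giving −½ ln(0.416666) = 0.437735.
1 − 2Q = 0.5, giving −¼ ln(0.5) = 0.173287.
d = 0.437735 + 0.173287 = 0.611022.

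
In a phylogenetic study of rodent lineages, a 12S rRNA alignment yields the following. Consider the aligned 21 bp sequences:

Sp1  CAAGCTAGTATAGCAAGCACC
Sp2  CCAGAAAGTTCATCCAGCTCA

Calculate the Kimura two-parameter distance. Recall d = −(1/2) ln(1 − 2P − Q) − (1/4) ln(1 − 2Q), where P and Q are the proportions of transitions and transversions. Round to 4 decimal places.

0.6821

Of 21 sites, 1 differences are transitions and 8 are transversions, so P = 1/21 ≈ 0.047619 and Q = 8/21 ≈ 0.380952.
Under the Kimura two-parameter model, d = −½ ln(1 − 2P − Q) − ¼ ln(1 − 2Q).
1 − 2P − Q = 0.52381, giving −½ ln(0.52381) = 0.323313.
1 − 2Q = 0.238096, giving −¼ ln(0.238096) = 0.358770.
d = 0.323313 + 0.358770 = 0.682083.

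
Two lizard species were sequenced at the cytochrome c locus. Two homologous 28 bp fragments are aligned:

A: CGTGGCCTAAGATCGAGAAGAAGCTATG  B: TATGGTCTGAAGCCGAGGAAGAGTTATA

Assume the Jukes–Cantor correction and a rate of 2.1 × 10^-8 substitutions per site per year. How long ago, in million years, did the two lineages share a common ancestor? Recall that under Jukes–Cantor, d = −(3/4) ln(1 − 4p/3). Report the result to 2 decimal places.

The sequences differ at 12 of 28 sites, so p = 12/28 ≈ 0.428571.
d = −(3/4) ln(1 − 4p/3) = −0.75 ln(1 − 0.571428) = −0.75 ln(0.428572)
  = −0.75 × (-0.847297) = 0.635473 substitutions/site.
Under a molecular clock d = 2μt, so t = d/(2μ) = 0.635473 / (2 × 2.1 × 10^-8) = 15.13 million years.

15.13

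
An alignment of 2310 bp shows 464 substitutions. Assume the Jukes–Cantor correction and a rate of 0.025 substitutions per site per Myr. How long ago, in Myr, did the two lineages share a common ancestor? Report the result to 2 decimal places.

4.68

p = 464/2310 ≈ 0.200866.
d = −(3/4) ln(1 − 4p/3) = −0.75 ln(1 − 0.267821) = −0.75 ln(0.732179)
  = −0.75 × (-0.311730) = 0.233798 substitutions/site.
Under a molecular clock d = 2μt, so t = d/(2μ) = 0.233798 / (2 × 0.025) = 4.68 Myr.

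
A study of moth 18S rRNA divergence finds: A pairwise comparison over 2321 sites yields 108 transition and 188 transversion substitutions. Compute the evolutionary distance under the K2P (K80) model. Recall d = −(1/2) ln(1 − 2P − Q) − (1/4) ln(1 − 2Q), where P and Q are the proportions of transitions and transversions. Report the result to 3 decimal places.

0.140

P = 108/2321 ≈ 0.046532 and Q = 188/2321 ≈ 0.081.
Under the Kimura two-parameter model, d = −½ ln(1 − 2P − Q) − ¼ ln(1 − 2Q).
1 − 2P − Q = 0.825936, giving −½ ln(0.825936) = 0.095619.
1 − 2Q = 0.838, giving −¼ ln(0.838) = 0.044184.
d = 0.095619 + 0.044184 = 0.139803.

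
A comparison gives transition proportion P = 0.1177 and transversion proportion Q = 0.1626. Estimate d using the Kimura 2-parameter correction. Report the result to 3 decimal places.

0.352

Under the Kimura two-parameter model, d = −½ ln(1 − 2P − Q) − ¼ ln(1 − 2Q).
1 − 2P − Q = 0.602, giving −½ ln(0.602) = 0.253749.
1 − 2Q = 0.6748, giving −¼ ln(0.6748) = 0.098335.
d = 0.253749 + 0.098335 = 0.352084.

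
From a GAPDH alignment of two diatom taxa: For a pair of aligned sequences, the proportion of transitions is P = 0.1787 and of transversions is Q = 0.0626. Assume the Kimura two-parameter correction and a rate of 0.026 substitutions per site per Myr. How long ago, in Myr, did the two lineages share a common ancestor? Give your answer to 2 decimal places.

Under the Kimura two-parameter model, d = −½ ln(1 − 2P − Q) − ¼ ln(1 − 2Q).
1 − 2P − Q = 0.58, giving −½ ln(0.58) = 0.272364.
1 − 2Q = 0.8748, giving −¼ ln(0.8748) = 0.033440.
d = 0.272364 + 0.033440 = 0.305804.
Under a molecular clock d = 2μt, so t = d/(2μ) = 0.305804 / (2 × 0.026) = 5.88 Myr.

5.88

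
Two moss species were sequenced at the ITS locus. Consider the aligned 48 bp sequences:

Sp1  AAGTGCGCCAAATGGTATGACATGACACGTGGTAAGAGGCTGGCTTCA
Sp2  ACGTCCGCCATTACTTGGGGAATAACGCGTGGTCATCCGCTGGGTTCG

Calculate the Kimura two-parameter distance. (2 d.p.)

0.57

Of 48 sites, 5 differences are transitions and 14 are transversions, so P = 5/48 ≈ 0.104167 and Q = 14/48 ≈ 0.291667.
Under the Kimura two-parameter model, d = −½ ln(1 − 2P − Q) − ¼ ln(1 − 2Q).
1 − 2P − Q = 0.499999, giving −½ ln(0.499999) = 0.346575.
1 − 2Q = 0.416666, giving −¼ ln(0.416666) = 0.218868.
d = 0.346575 + 0.218868 = 0.565443.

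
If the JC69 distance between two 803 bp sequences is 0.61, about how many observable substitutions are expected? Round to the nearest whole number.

Invert JC69: p = (3/4)(1 − e^(−4d/3)) = 0.75 × (1 − e^(-0.813333)) = 0.75 × (1 − 0.443378) = 0.417467.
Expected differing sites = pL ≈ 0.417467 × 803 = 335.226001 ≈ 335.

335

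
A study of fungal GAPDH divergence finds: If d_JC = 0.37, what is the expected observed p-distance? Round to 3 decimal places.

0.292

p = (3/4)(1 − e^(−4d/3)) = 0.75 × (1 − e^(-0.493333)) = 0.75 × (1 − 0.610588) = 0.292059.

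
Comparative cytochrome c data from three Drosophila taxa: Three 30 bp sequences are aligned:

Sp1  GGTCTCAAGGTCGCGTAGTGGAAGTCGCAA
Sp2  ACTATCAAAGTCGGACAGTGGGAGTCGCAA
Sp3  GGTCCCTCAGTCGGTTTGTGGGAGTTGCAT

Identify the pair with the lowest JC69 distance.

Sp1–Sp2: 8/30 differ, p = 0.267, d = 0.330.
Sp1–Sp3: 10/30 differ, p = 0.333, d = 0.441.
Sp2–Sp3: 11/30 differ, p = 0.367, d = 0.503.
The smallest distance is between Sp1 and Sp2.

Sp1 and Sp2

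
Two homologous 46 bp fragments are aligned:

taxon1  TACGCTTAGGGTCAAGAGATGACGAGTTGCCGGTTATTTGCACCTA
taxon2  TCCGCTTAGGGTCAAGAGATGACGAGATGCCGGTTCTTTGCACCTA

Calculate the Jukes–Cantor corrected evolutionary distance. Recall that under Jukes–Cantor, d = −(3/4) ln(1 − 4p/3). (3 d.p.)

The sequences differ at 3 of 46 sites (2, 27, 36), so p = 3/46 ≈ 0.065217.
d = −(3/4) ln(1 − 4p/3) = −0.75 ln(1 − 0.086956) = −0.75 ln(0.913044)
  = −0.75 × (-0.090971) = 0.068228 substitutions/site.

0.068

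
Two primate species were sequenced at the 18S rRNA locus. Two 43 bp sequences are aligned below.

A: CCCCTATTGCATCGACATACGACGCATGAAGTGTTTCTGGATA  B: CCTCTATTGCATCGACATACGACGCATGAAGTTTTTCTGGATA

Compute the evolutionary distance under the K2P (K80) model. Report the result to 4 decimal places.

Of 43 sites, 1 differences are transitions and 1 are transversions, so P = 1/43 ≈ 0.023256 and Q = 1/43 ≈ 0.023256.
Under the Kimura two-parameter model, d = −½ ln(1 − 2P − Q) − ¼ ln(1 − 2Q).
1 − 2P − Q = 0.930232, giving −½ ln(0.930232) = 0.036161.
1 − 2Q = 0.953488, giving −¼ ln(0.953488) = 0.011907.
d = 0.036161 + 0.011907 = 0.048068.

0.0481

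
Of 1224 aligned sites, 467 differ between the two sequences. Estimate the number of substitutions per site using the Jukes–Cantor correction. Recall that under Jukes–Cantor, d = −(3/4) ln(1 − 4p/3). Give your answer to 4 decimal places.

0.5330

p = 467/1224 ≈ 0.381536.
d = −(3/4) ln(1 − 4p/3) = −0.75 ln(1 − 0.508715) = −0.75 ln(0.491285)
  = −0.75 × (-0.710731) = 0.533048 substitutions/site.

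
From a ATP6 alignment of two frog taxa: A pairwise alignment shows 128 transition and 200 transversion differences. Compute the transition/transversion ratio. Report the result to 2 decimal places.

R = 128/200 = 0.64.

0.64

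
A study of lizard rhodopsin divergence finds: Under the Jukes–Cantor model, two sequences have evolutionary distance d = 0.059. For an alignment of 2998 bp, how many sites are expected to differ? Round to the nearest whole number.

Invert JC69: p = (3/4)(1 − e^(−4d/3)) = 0.75 × (1 − e^(-0.078667)) = 0.75 × (1 − 0.924348) = 0.056739.
Expected differing sites = pL ≈ 0.056739 × 2998 = 170.103522 ≈ 170.

170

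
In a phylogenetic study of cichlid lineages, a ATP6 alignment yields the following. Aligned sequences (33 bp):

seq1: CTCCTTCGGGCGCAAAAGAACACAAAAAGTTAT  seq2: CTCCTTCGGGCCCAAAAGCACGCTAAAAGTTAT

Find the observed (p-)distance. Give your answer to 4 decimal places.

0.1212

The sequences differ at 4 of 33 positions (sites 12, 19, 22, 24).
p = 4/33 = 0.121212… ≈ 0.1212 (to 4 d.p.).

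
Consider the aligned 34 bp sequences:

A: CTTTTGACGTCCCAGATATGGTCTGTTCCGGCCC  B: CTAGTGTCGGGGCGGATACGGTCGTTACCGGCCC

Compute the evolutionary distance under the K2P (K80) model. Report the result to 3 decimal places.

0.429

Of 34 sites, 2 differences are transitions and 9 are transversions, so P = 2/34 ≈ 0.058824 and Q = 9/34 ≈ 0.264706.
Under the Kimura two-parameter model, d = −½ ln(1 − 2P − Q) − ¼ ln(1 − 2Q).
1 − 2P − Q = 0.617646, giving −½ ln(0.617646) = 0.240920.
1 − 2Q = 0.470588, giving −¼ ln(0.470588) = 0.188443.
d = 0.240920 + 0.188443 = 0.429363.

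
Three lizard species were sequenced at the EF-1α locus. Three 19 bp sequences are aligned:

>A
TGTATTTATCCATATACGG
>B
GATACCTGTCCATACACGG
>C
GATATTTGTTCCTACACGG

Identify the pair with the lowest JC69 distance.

B and C

A–B: 6/19 differ, p = 0.316, d = 0.410.
A–C: 6/19 differ, p = 0.316, d = 0.410.
B–C: 4/19 differ, p = 0.211, d = 0.247.
The smallest distance is between B and C.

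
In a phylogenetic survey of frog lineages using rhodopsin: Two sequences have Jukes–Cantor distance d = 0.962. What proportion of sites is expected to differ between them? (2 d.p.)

0.54

p = (3/4)(1 − e^(−4d/3)) = 0.75 × (1 − e^(-1.282667)) = 0.75 × (1 − 0.277297) = 0.542027.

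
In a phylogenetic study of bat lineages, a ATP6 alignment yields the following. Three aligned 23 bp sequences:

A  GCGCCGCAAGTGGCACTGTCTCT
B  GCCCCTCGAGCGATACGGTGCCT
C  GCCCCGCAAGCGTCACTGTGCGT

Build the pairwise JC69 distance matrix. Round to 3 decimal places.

A–B: 9/23 sites differ → p ≈ 0.391304, d = −0.75 ln(1 − 0.521739) = 0.553199 ≈ 0.553.
A–C: 6/23 sites differ → p ≈ 0.26087, d = −0.75 ln(1 − 0.347827) = 0.320584 ≈ 0.321.
B–C: 6/23 sites differ → p ≈ 0.26087, d = −0.75 ln(1 − 0.347827) = 0.320584 ≈ 0.321.

d(A,B) = 0.553, d(A,C) = 0.321, d(B,C) = 0.321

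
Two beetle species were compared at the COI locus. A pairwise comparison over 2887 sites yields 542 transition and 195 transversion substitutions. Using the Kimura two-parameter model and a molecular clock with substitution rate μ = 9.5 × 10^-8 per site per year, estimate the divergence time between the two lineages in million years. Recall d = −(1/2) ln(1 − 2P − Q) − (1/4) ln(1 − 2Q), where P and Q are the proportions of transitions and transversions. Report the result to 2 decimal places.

1.73

P = 542/2887 ≈ 0.187738 and Q = 195/2887 ≈ 0.067544.
Under the Kimura two-parameter model, d = −½ ln(1 − 2P − Q) − ¼ ln(1 − 2Q).
1 − 2P − Q = 0.55698, giving −½ ln(0.55698) = 0.292613.
1 − 2Q = 0.864912, giving −¼ ln(0.864912) = 0.036282.
d = 0.292613 + 0.036282 = 0.328895.
Under a molecular clock d = 2μt, so t = d/(2μ) = 0.328895 / (2 × 9.5 × 10^-8) = 1.73 million years.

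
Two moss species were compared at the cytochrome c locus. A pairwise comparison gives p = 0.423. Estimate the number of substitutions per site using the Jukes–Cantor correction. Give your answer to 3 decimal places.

0.623

d = −(3/4) ln(1 − 4p/3) = −0.75 ln(1 − 0.564) = −0.75 ln(0.436)
  = −0.75 × (-0.830113) = 0.622585 substitutions/site.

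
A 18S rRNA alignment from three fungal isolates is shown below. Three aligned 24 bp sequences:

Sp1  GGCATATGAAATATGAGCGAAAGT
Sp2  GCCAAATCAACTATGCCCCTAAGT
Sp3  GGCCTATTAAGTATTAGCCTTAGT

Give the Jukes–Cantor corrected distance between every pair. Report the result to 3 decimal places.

d(Sp1,Sp2) = 0.441, d(Sp1,Sp3) = 0.369, d(Sp2,Sp3) = 0.520

Sp1–Sp2: 8/24 sites differ → p ≈ 0.333333, d = −0.75 ln(1 − 0.444444) = 0.440839 ≈ 0.441.
Sp1–Sp3: 7/24 sites differ → p ≈ 0.291667, d = −0.75 ln(1 − 0.388889) = 0.369358 ≈ 0.369.
Sp2–Sp3: 9/24 sites differ → p = 0.375, d = −0.75 ln(1 − 0.5) = 0.519860 ≈ 0.520.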